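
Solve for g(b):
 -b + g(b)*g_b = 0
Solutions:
 g(b) = -sqrt(C1 + b^2)
 g(b) = sqrt(C1 + b^2)


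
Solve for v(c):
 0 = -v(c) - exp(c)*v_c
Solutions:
 v(c) = C1*exp(exp(-c))


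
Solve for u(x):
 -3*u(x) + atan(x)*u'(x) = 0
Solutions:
 u(x) = C1*exp(3*Integral(1/atan(x), x))


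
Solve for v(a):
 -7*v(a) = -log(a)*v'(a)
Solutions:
 v(a) = C1*exp(7*li(a))


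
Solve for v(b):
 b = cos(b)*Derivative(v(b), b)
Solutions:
 v(b) = C1 + Integral(b/cos(b), b)


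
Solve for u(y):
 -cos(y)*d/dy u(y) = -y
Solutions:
 u(y) = C1 + Integral(y/cos(y), y)


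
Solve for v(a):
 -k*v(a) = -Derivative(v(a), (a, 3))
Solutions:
 v(a) = C1*exp(a*k^(1/3)) + C2*exp(a*k^(1/3)*(-1 + sqrt(3)*I)/2) + C3*exp(-a*k^(1/3)*(1 + sqrt(3)*I)/2)


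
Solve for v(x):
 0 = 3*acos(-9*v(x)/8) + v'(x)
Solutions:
 Integral(1/acos(-9*_y/8), (_y, v(x))) = C1 - 3*x


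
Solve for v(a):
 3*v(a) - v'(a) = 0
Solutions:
 v(a) = C1*exp(3*a)


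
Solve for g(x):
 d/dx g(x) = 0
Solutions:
 g(x) = C1


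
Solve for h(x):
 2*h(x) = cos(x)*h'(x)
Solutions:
 h(x) = C1*(sin(x) + 1)/(sin(x) - 1)


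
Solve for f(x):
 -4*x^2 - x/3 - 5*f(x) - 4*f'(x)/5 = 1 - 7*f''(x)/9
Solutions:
 f(x) = C1*exp(3*x*(6 - sqrt(911))/35) + C2*exp(3*x*(6 + sqrt(911))/35) - 4*x^2/5 + 71*x/375 - 13477/28125


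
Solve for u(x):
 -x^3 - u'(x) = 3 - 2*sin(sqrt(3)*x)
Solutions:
 u(x) = C1 - x^4/4 - 3*x - 2*sqrt(3)*cos(sqrt(3)*x)/3


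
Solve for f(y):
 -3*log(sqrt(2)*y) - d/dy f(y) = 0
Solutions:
 f(y) = C1 - 3*y*log(y) - 3*y*log(2)/2 + 3*y


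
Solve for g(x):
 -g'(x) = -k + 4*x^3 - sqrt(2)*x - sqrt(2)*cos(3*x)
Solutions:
 g(x) = C1 + k*x - x^4 + sqrt(2)*x^2/2 + sqrt(2)*sin(3*x)/3


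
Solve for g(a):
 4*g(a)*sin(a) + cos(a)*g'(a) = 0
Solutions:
 g(a) = C1*cos(a)^4


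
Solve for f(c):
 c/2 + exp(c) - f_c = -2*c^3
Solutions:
 f(c) = C1 + c^4/2 + c^2/4 + exp(c)


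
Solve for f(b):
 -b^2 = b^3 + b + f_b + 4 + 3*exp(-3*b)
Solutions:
 f(b) = C1 - b^4/4 - b^3/3 - b^2/2 - 4*b + exp(-3*b)


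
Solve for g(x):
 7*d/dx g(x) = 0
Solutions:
 g(x) = C1


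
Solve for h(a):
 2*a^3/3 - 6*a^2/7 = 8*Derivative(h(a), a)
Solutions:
 h(a) = C1 + a^4/48 - a^3/28


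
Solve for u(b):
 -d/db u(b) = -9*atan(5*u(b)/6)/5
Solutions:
 Integral(1/atan(5*_y/6), (_y, u(b))) = C1 + 9*b/5


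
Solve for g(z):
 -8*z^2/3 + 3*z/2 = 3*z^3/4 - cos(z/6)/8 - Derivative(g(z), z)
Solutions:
 g(z) = C1 + 3*z^4/16 + 8*z^3/9 - 3*z^2/4 - 3*sin(z/6)/4


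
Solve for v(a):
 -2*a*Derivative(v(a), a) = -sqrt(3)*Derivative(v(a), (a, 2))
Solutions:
 v(a) = C1 + C2*erfi(3^(3/4)*a/3)


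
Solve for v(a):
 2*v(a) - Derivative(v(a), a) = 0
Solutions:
 v(a) = C1*exp(2*a)


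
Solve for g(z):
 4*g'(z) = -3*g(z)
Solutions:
 g(z) = C1*exp(-3*z/4)


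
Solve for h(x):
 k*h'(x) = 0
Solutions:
 h(x) = C1


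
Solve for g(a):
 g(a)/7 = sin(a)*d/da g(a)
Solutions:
 g(a) = C1*(cos(a) - 1)^(1/14)/(cos(a) + 1)^(1/14)


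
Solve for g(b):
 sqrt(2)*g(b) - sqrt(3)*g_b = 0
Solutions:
 g(b) = C1*exp(sqrt(6)*b/3)


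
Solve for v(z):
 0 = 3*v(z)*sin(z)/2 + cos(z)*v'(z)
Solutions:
 v(z) = C1*cos(z)^(3/2)


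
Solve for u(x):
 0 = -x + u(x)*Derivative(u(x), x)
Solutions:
 u(x) = -sqrt(C1 + x^2)
 u(x) = sqrt(C1 + x^2)


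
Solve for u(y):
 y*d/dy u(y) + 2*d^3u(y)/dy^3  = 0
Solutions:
 u(y) = C1 + Integral(C2*airyai(-2^(2/3)*y/2) + C3*airybi(-2^(2/3)*y/2), y)


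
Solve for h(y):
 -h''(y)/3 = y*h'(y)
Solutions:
 h(y) = C1 + C2*erf(sqrt(6)*y/2)


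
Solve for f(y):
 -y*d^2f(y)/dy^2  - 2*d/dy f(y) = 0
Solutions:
 f(y) = C1 + C2/y


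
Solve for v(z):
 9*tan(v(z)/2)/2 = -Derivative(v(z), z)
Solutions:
 v(z) = -2*asin(C1*exp(-9*z/4)) + 2*pi
 v(z) = 2*asin(C1*exp(-9*z/4))


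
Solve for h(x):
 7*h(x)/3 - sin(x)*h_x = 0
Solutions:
 h(x) = C1*(cos(x) - 1)^(7/6)/(cos(x) + 1)^(7/6)


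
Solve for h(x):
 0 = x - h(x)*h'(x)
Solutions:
 h(x) = -sqrt(C1 + x^2)
 h(x) = sqrt(C1 + x^2)


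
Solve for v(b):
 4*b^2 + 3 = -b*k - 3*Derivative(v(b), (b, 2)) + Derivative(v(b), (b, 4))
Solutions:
 v(b) = C1 + C2*b + C3*exp(-sqrt(3)*b) + C4*exp(sqrt(3)*b) - b^4/9 - b^3*k/18 - 17*b^2/18


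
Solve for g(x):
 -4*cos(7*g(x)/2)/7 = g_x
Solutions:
 g(x) = -2*asin((C1 + exp(4*x))/(C1 - exp(4*x)))/7 + 2*pi/7
 g(x) = 2*asin((C1 + exp(4*x))/(C1 - exp(4*x)))/7


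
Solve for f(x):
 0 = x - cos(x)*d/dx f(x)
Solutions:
 f(x) = C1 + Integral(x/cos(x), x)


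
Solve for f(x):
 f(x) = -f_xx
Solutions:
 f(x) = C1*sin(x) + C2*cos(x)


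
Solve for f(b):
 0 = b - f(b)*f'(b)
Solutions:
 f(b) = -sqrt(C1 + b^2)
 f(b) = sqrt(C1 + b^2)


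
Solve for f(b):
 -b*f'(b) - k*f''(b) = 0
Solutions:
 f(b) = C1 + C2*sqrt(k)*erf(sqrt(2)*b*sqrt(1/k)/2)


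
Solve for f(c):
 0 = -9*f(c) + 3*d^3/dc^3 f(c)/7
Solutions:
 f(c) = C3*exp(21^(1/3)*c) + (C1*sin(3^(5/6)*7^(1/3)*c/2) + C2*cos(3^(5/6)*7^(1/3)*c/2))*exp(-21^(1/3)*c/2)


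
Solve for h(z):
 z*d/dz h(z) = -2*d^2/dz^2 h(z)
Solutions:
 h(z) = C1 + C2*erf(z/2)


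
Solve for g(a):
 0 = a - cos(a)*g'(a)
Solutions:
 g(a) = C1 + Integral(a/cos(a), a)


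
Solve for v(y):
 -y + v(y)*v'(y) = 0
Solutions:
 v(y) = -sqrt(C1 + y^2)
 v(y) = sqrt(C1 + y^2)


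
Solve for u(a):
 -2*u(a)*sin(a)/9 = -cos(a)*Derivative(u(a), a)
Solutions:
 u(a) = C1/cos(a)^(2/9)


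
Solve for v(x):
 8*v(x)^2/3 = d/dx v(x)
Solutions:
 v(x) = -3/(C1 + 8*x)


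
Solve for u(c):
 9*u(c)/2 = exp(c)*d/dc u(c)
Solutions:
 u(c) = C1*exp(-9*exp(-c)/2)


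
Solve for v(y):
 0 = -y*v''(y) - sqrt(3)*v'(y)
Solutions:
 v(y) = C1 + C2*y^(1 - sqrt(3))


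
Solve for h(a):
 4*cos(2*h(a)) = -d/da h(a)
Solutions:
 h(a) = -asin((C1 + exp(16*a))/(C1 - exp(16*a)))/2 + pi/2
 h(a) = asin((C1 + exp(16*a))/(C1 - exp(16*a)))/2


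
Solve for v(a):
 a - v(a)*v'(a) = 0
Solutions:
 v(a) = -sqrt(C1 + a^2)
 v(a) = sqrt(C1 + a^2)


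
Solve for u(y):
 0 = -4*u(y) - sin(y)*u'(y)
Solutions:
 u(y) = C1*(cos(y)^2 + 2*cos(y) + 1)/(cos(y)^2 - 2*cos(y) + 1)


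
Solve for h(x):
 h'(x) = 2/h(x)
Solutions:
 h(x) = -sqrt(C1 + 4*x)
 h(x) = sqrt(C1 + 4*x)


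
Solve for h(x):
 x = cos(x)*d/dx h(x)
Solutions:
 h(x) = C1 + Integral(x/cos(x), x)


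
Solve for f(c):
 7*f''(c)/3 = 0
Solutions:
 f(c) = C1 + C2*c


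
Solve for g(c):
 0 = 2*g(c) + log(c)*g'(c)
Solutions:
 g(c) = C1*exp(-2*li(c))


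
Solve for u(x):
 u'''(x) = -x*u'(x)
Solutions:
 u(x) = C1 + Integral(C2*airyai(-x) + C3*airybi(-x), x)


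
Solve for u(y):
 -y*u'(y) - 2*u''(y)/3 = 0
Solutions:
 u(y) = C1 + C2*erf(sqrt(3)*y/2)


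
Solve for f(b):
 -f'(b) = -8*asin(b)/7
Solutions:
 f(b) = C1 + 8*b*asin(b)/7 + 8*sqrt(1 - b^2)/7


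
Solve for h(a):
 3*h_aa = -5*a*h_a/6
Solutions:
 h(a) = C1 + C2*erf(sqrt(5)*a/6)


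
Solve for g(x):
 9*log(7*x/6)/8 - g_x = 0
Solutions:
 g(x) = C1 + 9*x*log(x)/8 - 9*x*log(6)/8 - 9*x/8 + 9*x*log(7)/8


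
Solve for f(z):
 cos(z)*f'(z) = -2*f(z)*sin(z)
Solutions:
 f(z) = C1*cos(z)^2


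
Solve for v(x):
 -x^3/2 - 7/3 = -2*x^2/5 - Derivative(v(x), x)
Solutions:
 v(x) = C1 + x^4/8 - 2*x^3/15 + 7*x/3


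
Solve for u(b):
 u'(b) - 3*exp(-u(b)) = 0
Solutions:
 u(b) = log(C1 + 3*b)


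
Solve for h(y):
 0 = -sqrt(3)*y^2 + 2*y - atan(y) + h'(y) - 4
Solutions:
 h(y) = C1 + sqrt(3)*y^3/3 - y^2 + y*atan(y) + 4*y - log(y^2 + 1)/2


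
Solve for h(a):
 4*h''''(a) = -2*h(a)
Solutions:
 h(a) = (C1*sin(2^(1/4)*a/2) + C2*cos(2^(1/4)*a/2))*exp(-2^(1/4)*a/2) + (C3*sin(2^(1/4)*a/2) + C4*cos(2^(1/4)*a/2))*exp(2^(1/4)*a/2)


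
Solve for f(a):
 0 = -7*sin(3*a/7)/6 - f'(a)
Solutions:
 f(a) = C1 + 49*cos(3*a/7)/18


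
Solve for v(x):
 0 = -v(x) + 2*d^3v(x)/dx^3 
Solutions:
 v(x) = C3*exp(2^(2/3)*x/2) + (C1*sin(2^(2/3)*sqrt(3)*x/4) + C2*cos(2^(2/3)*sqrt(3)*x/4))*exp(-2^(2/3)*x/4)


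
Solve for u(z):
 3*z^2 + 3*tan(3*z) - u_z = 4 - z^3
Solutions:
 u(z) = C1 + z^4/4 + z^3 - 4*z - log(cos(3*z))


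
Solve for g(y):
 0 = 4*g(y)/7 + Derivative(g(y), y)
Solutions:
 g(y) = C1*exp(-4*y/7)


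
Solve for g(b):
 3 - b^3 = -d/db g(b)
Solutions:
 g(b) = C1 + b^4/4 - 3*b


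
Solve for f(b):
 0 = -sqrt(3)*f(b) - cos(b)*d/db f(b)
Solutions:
 f(b) = C1*(sin(b) - 1)^(sqrt(3)/2)/(sin(b) + 1)^(sqrt(3)/2)


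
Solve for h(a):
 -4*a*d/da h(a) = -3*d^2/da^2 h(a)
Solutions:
 h(a) = C1 + C2*erfi(sqrt(6)*a/3)


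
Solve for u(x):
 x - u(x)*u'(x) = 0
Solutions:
 u(x) = -sqrt(C1 + x^2)
 u(x) = sqrt(C1 + x^2)


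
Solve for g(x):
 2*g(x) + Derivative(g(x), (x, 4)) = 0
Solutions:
 g(x) = (C1*sin(2^(3/4)*x/2) + C2*cos(2^(3/4)*x/2))*exp(-2^(3/4)*x/2) + (C3*sin(2^(3/4)*x/2) + C4*cos(2^(3/4)*x/2))*exp(2^(3/4)*x/2)


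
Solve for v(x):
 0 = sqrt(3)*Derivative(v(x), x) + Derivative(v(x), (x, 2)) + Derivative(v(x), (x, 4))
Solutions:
 v(x) = C1 + C2*exp(2^(1/3)*sqrt(3)*x*(-2/(9 + sqrt(85))^(1/3) + 2^(1/3)*(9 + sqrt(85))^(1/3))/12)*sin(2^(1/3)*x*(2/(9 + sqrt(85))^(1/3) + 2^(1/3)*(9 + sqrt(85))^(1/3))/4) + C3*exp(2^(1/3)*sqrt(3)*x*(-2/(9 + sqrt(85))^(1/3) + 2^(1/3)*(9 + sqrt(85))^(1/3))/12)*cos(2^(1/3)*x*(2/(9 + sqrt(85))^(1/3) + 2^(1/3)*(9 + sqrt(85))^(1/3))/4) + C4*exp(-2^(1/3)*sqrt(3)*x*(-2/(9 + sqrt(85))^(1/3) + 2^(1/3)*(9 + sqrt(85))^(1/3))/6)


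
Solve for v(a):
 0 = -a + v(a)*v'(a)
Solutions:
 v(a) = -sqrt(C1 + a^2)
 v(a) = sqrt(C1 + a^2)


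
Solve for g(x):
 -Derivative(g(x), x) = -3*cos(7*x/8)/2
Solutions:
 g(x) = C1 + 12*sin(7*x/8)/7


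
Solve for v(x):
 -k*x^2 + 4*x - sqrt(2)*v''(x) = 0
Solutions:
 v(x) = C1 + C2*x - sqrt(2)*k*x^4/24 + sqrt(2)*x^3/3


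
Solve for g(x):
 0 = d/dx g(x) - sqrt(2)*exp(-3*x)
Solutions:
 g(x) = C1 - sqrt(2)*exp(-3*x)/3


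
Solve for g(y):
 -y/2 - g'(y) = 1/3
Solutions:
 g(y) = C1 - y^2/4 - y/3


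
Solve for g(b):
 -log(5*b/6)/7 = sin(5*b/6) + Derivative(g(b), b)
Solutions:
 g(b) = C1 - b*log(b)/7 - b*log(5)/7 + b/7 + b*log(6)/7 + 6*cos(5*b/6)/5


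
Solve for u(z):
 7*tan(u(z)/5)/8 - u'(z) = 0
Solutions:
 u(z) = -5*asin(C1*exp(7*z/40)) + 5*pi
 u(z) = 5*asin(C1*exp(7*z/40))


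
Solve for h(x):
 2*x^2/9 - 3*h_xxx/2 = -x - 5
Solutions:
 h(x) = C1 + C2*x + C3*x^2 + x^5/405 + x^4/36 + 5*x^3/9


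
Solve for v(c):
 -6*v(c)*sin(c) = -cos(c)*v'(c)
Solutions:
 v(c) = C1/cos(c)^6


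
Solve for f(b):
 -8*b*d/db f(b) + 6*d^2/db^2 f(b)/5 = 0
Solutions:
 f(b) = C1 + C2*erfi(sqrt(30)*b/3)


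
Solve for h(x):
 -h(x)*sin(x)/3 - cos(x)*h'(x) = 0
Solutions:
 h(x) = C1*cos(x)^(1/3)


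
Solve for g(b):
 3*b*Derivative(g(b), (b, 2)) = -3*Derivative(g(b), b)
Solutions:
 g(b) = C1 + C2*log(b)


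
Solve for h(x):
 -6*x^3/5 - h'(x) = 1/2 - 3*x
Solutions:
 h(x) = C1 - 3*x^4/10 + 3*x^2/2 - x/2


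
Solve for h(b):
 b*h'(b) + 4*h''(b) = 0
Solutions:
 h(b) = C1 + C2*erf(sqrt(2)*b/4)


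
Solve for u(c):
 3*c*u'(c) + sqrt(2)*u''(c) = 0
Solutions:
 u(c) = C1 + C2*erf(2^(1/4)*sqrt(3)*c/2)


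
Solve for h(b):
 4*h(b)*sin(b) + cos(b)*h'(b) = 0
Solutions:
 h(b) = C1*cos(b)^4


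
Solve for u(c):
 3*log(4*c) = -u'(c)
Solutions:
 u(c) = C1 - 3*c*log(c) - c*log(64) + 3*c


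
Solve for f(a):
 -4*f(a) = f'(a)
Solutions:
 f(a) = C1*exp(-4*a)


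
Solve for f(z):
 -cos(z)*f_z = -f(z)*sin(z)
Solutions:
 f(z) = C1/cos(z)


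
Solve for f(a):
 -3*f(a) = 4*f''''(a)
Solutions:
 f(a) = (C1*sin(3^(1/4)*a/2) + C2*cos(3^(1/4)*a/2))*exp(-3^(1/4)*a/2) + (C3*sin(3^(1/4)*a/2) + C4*cos(3^(1/4)*a/2))*exp(3^(1/4)*a/2)


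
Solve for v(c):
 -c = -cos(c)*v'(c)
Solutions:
 v(c) = C1 + Integral(c/cos(c), c)


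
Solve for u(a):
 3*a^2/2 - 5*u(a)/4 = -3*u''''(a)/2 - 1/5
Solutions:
 u(a) = C1*exp(-5^(1/4)*6^(3/4)*a/6) + C2*exp(5^(1/4)*6^(3/4)*a/6) + C3*sin(5^(1/4)*6^(3/4)*a/6) + C4*cos(5^(1/4)*6^(3/4)*a/6) + 6*a^2/5 + 4/25


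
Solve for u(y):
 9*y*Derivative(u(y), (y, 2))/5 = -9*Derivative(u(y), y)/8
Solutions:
 u(y) = C1 + C2*y^(3/8)


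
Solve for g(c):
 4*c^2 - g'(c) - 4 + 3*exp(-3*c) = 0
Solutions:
 g(c) = C1 + 4*c^3/3 - 4*c - exp(-3*c)


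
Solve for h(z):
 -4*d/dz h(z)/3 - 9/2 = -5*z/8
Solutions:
 h(z) = C1 + 15*z^2/64 - 27*z/8


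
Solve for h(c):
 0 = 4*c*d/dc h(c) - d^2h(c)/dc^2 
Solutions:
 h(c) = C1 + C2*erfi(sqrt(2)*c)


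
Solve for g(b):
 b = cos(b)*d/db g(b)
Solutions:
 g(b) = C1 + Integral(b/cos(b), b)


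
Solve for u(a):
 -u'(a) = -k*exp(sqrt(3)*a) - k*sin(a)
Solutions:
 u(a) = C1 + sqrt(3)*k*exp(sqrt(3)*a)/3 - k*cos(a)


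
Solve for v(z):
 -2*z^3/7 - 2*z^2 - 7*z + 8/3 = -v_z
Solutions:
 v(z) = C1 + z^4/14 + 2*z^3/3 + 7*z^2/2 - 8*z/3


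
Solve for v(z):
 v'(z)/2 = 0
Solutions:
 v(z) = C1


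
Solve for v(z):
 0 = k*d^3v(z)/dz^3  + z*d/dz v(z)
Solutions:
 v(z) = C1 + Integral(C2*airyai(z*(-1/k)^(1/3)) + C3*airybi(z*(-1/k)^(1/3)), z)


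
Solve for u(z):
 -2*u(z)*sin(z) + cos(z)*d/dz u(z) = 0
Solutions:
 u(z) = C1/cos(z)^2


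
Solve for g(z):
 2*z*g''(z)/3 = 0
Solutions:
 g(z) = C1 + C2*z


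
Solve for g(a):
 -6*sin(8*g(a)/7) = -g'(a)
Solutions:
 -6*a + 7*log(cos(8*g(a)/7) - 1)/16 - 7*log(cos(8*g(a)/7) + 1)/16 = C1


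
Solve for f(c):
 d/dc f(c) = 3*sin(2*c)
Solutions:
 f(c) = C1 - 3*cos(2*c)/2


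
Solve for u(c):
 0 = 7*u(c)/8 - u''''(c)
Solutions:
 u(c) = C1*exp(-14^(1/4)*c/2) + C2*exp(14^(1/4)*c/2) + C3*sin(14^(1/4)*c/2) + C4*cos(14^(1/4)*c/2)


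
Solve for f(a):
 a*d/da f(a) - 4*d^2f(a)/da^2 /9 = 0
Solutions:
 f(a) = C1 + C2*erfi(3*sqrt(2)*a/4)


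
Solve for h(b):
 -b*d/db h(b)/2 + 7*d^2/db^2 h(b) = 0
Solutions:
 h(b) = C1 + C2*erfi(sqrt(7)*b/14)


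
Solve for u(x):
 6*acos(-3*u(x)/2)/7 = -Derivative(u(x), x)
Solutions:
 Integral(1/acos(-3*_y/2), (_y, u(x))) = C1 - 6*x/7


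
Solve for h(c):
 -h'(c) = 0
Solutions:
 h(c) = C1


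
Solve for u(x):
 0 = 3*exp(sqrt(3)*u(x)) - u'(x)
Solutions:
 u(x) = sqrt(3)*(2*log(-1/(C1 + 3*x)) - log(3))/6


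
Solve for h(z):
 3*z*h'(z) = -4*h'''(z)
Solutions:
 h(z) = C1 + Integral(C2*airyai(-6^(1/3)*z/2) + C3*airybi(-6^(1/3)*z/2), z)


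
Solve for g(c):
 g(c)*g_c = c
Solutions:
 g(c) = -sqrt(C1 + c^2)
 g(c) = sqrt(C1 + c^2)


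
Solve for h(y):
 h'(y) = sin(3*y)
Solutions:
 h(y) = C1 - cos(3*y)/3


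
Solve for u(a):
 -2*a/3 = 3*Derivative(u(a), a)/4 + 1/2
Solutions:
 u(a) = C1 - 4*a^2/9 - 2*a/3


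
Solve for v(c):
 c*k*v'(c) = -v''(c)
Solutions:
 v(c) = Piecewise((-sqrt(2)*sqrt(pi)*C1*erf(sqrt(2)*c*sqrt(k)/2)/(2*sqrt(k)) - C2, (k > 0) | (k < 0)), (-C1*c - C2, True))


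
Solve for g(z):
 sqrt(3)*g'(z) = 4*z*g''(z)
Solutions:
 g(z) = C1 + C2*z^(sqrt(3)/4 + 1)


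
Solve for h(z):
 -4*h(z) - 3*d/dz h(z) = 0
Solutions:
 h(z) = C1*exp(-4*z/3)


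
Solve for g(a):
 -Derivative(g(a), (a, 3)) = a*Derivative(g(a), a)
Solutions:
 g(a) = C1 + Integral(C2*airyai(-a) + C3*airybi(-a), a)


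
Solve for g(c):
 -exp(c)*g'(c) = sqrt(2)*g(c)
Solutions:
 g(c) = C1*exp(sqrt(2)*exp(-c))


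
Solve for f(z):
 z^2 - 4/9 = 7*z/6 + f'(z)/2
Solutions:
 f(z) = C1 + 2*z^3/3 - 7*z^2/6 - 8*z/9


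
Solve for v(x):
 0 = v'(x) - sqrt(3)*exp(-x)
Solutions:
 v(x) = C1 - sqrt(3)*exp(-x)


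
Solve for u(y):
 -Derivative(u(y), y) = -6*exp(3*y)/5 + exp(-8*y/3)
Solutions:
 u(y) = C1 + 2*exp(3*y)/5 + 3*exp(-8*y/3)/8


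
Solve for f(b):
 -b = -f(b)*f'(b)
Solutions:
 f(b) = -sqrt(C1 + b^2)
 f(b) = sqrt(C1 + b^2)


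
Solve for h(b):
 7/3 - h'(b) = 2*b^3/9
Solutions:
 h(b) = C1 - b^4/18 + 7*b/3


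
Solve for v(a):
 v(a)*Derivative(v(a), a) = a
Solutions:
 v(a) = -sqrt(C1 + a^2)
 v(a) = sqrt(C1 + a^2)


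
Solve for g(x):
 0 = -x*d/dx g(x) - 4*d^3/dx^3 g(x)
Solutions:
 g(x) = C1 + Integral(C2*airyai(-2^(1/3)*x/2) + C3*airybi(-2^(1/3)*x/2), x)


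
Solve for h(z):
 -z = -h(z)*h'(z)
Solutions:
 h(z) = -sqrt(C1 + z^2)
 h(z) = sqrt(C1 + z^2)


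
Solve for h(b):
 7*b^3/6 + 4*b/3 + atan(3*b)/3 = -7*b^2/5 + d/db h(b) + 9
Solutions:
 h(b) = C1 + 7*b^4/24 + 7*b^3/15 + 2*b^2/3 + b*atan(3*b)/3 - 9*b - log(9*b^2 + 1)/18


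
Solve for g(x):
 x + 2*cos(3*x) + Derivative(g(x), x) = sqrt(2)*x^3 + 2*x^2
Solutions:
 g(x) = C1 + sqrt(2)*x^4/4 + 2*x^3/3 - x^2/2 - 2*sin(3*x)/3


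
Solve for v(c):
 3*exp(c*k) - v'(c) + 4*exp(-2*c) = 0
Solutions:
 v(c) = C1 - 2*exp(-2*c) + 3*exp(c*k)/k


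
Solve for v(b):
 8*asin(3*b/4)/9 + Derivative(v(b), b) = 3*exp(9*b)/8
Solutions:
 v(b) = C1 - 8*b*asin(3*b/4)/9 - 8*sqrt(16 - 9*b^2)/27 + exp(9*b)/24


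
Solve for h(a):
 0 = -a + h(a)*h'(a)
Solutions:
 h(a) = -sqrt(C1 + a^2)
 h(a) = sqrt(C1 + a^2)


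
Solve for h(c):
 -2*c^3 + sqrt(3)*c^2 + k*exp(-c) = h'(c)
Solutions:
 h(c) = C1 - c^4/2 + sqrt(3)*c^3/3 - k*exp(-c)


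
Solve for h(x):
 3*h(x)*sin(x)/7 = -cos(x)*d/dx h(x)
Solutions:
 h(x) = C1*cos(x)^(3/7)


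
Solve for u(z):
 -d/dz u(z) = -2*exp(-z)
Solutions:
 u(z) = C1 - 2*exp(-z)


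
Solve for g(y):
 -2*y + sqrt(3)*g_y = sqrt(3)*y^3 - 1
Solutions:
 g(y) = C1 + y^4/4 + sqrt(3)*y^2/3 - sqrt(3)*y/3


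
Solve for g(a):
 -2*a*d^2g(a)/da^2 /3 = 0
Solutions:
 g(a) = C1 + C2*a


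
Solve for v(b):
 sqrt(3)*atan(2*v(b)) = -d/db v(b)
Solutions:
 Integral(1/atan(2*_y), (_y, v(b))) = C1 - sqrt(3)*b


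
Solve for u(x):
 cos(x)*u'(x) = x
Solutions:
 u(x) = C1 + Integral(x/cos(x), x)


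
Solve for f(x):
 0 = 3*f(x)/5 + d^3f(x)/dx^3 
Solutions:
 f(x) = C3*exp(-3^(1/3)*5^(2/3)*x/5) + (C1*sin(3^(5/6)*5^(2/3)*x/10) + C2*cos(3^(5/6)*5^(2/3)*x/10))*exp(3^(1/3)*5^(2/3)*x/10)


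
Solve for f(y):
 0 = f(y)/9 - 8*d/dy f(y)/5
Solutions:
 f(y) = C1*exp(5*y/72)


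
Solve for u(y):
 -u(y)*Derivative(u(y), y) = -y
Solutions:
 u(y) = -sqrt(C1 + y^2)
 u(y) = sqrt(C1 + y^2)


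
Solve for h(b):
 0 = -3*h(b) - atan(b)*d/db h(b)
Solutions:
 h(b) = C1*exp(-3*Integral(1/atan(b), b))


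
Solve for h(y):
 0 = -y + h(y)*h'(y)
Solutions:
 h(y) = -sqrt(C1 + y^2)
 h(y) = sqrt(C1 + y^2)


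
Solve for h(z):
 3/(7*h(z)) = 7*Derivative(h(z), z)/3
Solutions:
 h(z) = -sqrt(C1 + 18*z)/7
 h(z) = sqrt(C1 + 18*z)/7


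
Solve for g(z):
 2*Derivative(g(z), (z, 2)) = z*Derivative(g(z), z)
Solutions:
 g(z) = C1 + C2*erfi(z/2)


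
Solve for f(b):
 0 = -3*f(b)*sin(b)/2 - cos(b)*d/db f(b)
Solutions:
 f(b) = C1*cos(b)^(3/2)


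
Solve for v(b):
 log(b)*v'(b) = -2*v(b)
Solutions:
 v(b) = C1*exp(-2*li(b))


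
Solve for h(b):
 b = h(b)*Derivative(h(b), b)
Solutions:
 h(b) = -sqrt(C1 + b^2)
 h(b) = sqrt(C1 + b^2)


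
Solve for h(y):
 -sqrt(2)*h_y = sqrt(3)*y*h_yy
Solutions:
 h(y) = C1 + C2*y^(1 - sqrt(6)/3)


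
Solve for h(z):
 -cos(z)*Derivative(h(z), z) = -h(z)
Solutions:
 h(z) = C1*sqrt(sin(z) + 1)/sqrt(sin(z) - 1)


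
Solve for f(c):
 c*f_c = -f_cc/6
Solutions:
 f(c) = C1 + C2*erf(sqrt(3)*c)


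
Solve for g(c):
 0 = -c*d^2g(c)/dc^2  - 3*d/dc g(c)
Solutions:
 g(c) = C1 + C2/c^2


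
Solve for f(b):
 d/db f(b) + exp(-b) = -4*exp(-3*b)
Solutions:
 f(b) = C1 + exp(-b) + 4*exp(-3*b)/3


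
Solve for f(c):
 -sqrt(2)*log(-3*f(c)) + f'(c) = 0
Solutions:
 -sqrt(2)*Integral(1/(log(-_y) + log(3)), (_y, f(c)))/2 = C1 - c


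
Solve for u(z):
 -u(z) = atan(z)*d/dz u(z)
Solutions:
 u(z) = C1*exp(-Integral(1/atan(z), z))


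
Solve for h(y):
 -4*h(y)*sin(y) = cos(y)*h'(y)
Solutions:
 h(y) = C1*cos(y)^4


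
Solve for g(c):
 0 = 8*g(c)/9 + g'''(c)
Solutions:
 g(c) = C3*exp(-2*3^(1/3)*c/3) + (C1*sin(3^(5/6)*c/3) + C2*cos(3^(5/6)*c/3))*exp(3^(1/3)*c/3)


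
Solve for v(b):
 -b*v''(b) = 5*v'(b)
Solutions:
 v(b) = C1 + C2/b^4


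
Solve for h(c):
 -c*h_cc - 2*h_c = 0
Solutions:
 h(c) = C1 + C2/c


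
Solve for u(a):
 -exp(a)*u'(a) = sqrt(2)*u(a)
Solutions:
 u(a) = C1*exp(sqrt(2)*exp(-a))


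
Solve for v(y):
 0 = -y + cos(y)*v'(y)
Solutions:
 v(y) = C1 + Integral(y/cos(y), y)


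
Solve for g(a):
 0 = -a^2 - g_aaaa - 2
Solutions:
 g(a) = C1 + C2*a + C3*a^2 + C4*a^3 - a^6/360 - a^4/12


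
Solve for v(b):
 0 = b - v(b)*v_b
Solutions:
 v(b) = -sqrt(C1 + b^2)
 v(b) = sqrt(C1 + b^2)


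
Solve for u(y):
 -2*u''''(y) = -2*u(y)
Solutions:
 u(y) = C1*exp(-y) + C2*exp(y) + C3*sin(y) + C4*cos(y)


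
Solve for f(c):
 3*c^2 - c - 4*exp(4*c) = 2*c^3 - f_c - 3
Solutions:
 f(c) = C1 + c^4/2 - c^3 + c^2/2 - 3*c + exp(4*c)


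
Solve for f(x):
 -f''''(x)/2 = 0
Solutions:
 f(x) = C1 + C2*x + C3*x^2 + C4*x^3


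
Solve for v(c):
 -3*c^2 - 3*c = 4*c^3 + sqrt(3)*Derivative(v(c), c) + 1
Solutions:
 v(c) = C1 - sqrt(3)*c^4/3 - sqrt(3)*c^3/3 - sqrt(3)*c^2/2 - sqrt(3)*c/3


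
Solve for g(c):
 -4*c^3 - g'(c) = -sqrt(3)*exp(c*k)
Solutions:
 g(c) = C1 - c^4 + sqrt(3)*exp(c*k)/k


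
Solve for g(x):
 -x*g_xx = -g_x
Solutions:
 g(x) = C1 + C2*x^2


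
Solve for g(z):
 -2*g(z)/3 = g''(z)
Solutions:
 g(z) = C1*sin(sqrt(6)*z/3) + C2*cos(sqrt(6)*z/3)


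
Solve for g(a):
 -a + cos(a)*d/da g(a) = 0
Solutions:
 g(a) = C1 + Integral(a/cos(a), a)


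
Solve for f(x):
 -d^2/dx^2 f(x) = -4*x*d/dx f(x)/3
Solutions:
 f(x) = C1 + C2*erfi(sqrt(6)*x/3)


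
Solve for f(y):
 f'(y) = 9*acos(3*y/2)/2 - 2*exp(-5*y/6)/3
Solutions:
 f(y) = C1 + 9*y*acos(3*y/2)/2 - 3*sqrt(4 - 9*y^2)/2 + 4*exp(-5*y/6)/5


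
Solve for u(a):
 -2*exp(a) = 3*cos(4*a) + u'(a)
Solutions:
 u(a) = C1 - 2*exp(a) - 3*sin(4*a)/4


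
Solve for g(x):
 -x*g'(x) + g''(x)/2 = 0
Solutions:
 g(x) = C1 + C2*erfi(x)


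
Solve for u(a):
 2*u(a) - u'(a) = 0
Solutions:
 u(a) = C1*exp(2*a)


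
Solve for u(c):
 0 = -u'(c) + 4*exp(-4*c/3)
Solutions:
 u(c) = C1 - 3*exp(-4*c/3)


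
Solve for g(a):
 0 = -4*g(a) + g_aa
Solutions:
 g(a) = C1*exp(-2*a) + C2*exp(2*a)


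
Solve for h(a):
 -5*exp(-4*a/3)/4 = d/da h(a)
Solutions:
 h(a) = C1 + 15*exp(-4*a/3)/16


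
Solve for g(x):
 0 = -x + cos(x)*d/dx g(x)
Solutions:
 g(x) = C1 + Integral(x/cos(x), x)


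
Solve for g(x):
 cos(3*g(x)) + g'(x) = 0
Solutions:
 g(x) = -asin((C1 + exp(6*x))/(C1 - exp(6*x)))/3 + pi/3
 g(x) = asin((C1 + exp(6*x))/(C1 - exp(6*x)))/3


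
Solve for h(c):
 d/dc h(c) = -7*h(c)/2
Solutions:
 h(c) = C1*exp(-7*c/2)


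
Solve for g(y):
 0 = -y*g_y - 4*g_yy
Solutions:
 g(y) = C1 + C2*erf(sqrt(2)*y/4)


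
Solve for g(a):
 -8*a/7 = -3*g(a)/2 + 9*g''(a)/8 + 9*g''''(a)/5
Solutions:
 g(a) = C1*exp(-sqrt(3)*a*sqrt(-15 + sqrt(2145))/12) + C2*exp(sqrt(3)*a*sqrt(-15 + sqrt(2145))/12) + C3*sin(sqrt(3)*a*sqrt(15 + sqrt(2145))/12) + C4*cos(sqrt(3)*a*sqrt(15 + sqrt(2145))/12) + 16*a/21


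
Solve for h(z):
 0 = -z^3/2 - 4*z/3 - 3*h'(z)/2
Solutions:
 h(z) = C1 - z^4/12 - 4*z^2/9


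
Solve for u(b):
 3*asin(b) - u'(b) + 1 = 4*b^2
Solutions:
 u(b) = C1 - 4*b^3/3 + 3*b*asin(b) + b + 3*sqrt(1 - b^2)


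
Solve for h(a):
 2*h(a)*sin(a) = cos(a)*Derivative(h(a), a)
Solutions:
 h(a) = C1/cos(a)^2


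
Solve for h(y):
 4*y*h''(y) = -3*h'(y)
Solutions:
 h(y) = C1 + C2*y^(1/4)


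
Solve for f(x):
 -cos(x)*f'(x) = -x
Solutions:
 f(x) = C1 + Integral(x/cos(x), x)


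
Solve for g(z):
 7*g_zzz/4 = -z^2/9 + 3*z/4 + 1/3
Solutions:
 g(z) = C1 + C2*z + C3*z^2 - z^5/945 + z^4/56 + 2*z^3/63


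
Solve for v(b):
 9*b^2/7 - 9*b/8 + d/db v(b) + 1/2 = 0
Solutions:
 v(b) = C1 - 3*b^3/7 + 9*b^2/16 - b/2


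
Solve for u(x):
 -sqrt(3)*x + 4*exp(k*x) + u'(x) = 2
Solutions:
 u(x) = C1 + sqrt(3)*x^2/2 + 2*x - 4*exp(k*x)/k


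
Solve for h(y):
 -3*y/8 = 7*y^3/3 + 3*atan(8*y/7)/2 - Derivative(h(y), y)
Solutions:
 h(y) = C1 + 7*y^4/12 + 3*y^2/16 + 3*y*atan(8*y/7)/2 - 21*log(64*y^2 + 49)/32


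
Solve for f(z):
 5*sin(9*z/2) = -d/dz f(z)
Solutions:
 f(z) = C1 + 10*cos(9*z/2)/9


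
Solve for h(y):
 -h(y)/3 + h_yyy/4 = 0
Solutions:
 h(y) = C3*exp(6^(2/3)*y/3) + (C1*sin(2^(2/3)*3^(1/6)*y/2) + C2*cos(2^(2/3)*3^(1/6)*y/2))*exp(-6^(2/3)*y/6)


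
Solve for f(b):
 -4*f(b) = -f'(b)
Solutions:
 f(b) = C1*exp(4*b)


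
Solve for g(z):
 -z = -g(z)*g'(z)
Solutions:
 g(z) = -sqrt(C1 + z^2)
 g(z) = sqrt(C1 + z^2)


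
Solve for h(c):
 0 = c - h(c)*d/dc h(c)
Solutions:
 h(c) = -sqrt(C1 + c^2)
 h(c) = sqrt(C1 + c^2)


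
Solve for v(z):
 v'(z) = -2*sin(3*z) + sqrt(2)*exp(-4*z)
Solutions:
 v(z) = C1 + 2*cos(3*z)/3 - sqrt(2)*exp(-4*z)/4


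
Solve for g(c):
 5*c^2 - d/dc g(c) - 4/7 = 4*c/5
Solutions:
 g(c) = C1 + 5*c^3/3 - 2*c^2/5 - 4*c/7


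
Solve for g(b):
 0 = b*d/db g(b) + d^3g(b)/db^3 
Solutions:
 g(b) = C1 + Integral(C2*airyai(-b) + C3*airybi(-b), b)


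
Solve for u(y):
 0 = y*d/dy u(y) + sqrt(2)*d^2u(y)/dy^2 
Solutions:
 u(y) = C1 + C2*erf(2^(1/4)*y/2)


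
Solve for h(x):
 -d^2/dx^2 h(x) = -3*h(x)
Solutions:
 h(x) = C1*exp(-sqrt(3)*x) + C2*exp(sqrt(3)*x)


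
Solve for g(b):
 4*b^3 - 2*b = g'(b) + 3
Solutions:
 g(b) = C1 + b^4 - b^2 - 3*b


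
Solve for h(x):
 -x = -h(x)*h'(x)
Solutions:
 h(x) = -sqrt(C1 + x^2)
 h(x) = sqrt(C1 + x^2)


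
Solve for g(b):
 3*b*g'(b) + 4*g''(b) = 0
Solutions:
 g(b) = C1 + C2*erf(sqrt(6)*b/4)


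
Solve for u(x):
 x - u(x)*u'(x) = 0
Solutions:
 u(x) = -sqrt(C1 + x^2)
 u(x) = sqrt(C1 + x^2)


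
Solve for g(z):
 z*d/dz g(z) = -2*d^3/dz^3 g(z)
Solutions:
 g(z) = C1 + Integral(C2*airyai(-2^(2/3)*z/2) + C3*airybi(-2^(2/3)*z/2), z)


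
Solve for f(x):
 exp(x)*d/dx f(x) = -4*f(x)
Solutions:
 f(x) = C1*exp(4*exp(-x))


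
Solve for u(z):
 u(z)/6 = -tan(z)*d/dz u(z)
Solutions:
 u(z) = C1/sin(z)^(1/6)


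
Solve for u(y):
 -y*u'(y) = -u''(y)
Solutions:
 u(y) = C1 + C2*erfi(sqrt(2)*y/2)


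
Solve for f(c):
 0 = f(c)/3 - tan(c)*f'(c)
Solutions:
 f(c) = C1*sin(c)^(1/3)


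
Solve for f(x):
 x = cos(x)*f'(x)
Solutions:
 f(x) = C1 + Integral(x/cos(x), x)


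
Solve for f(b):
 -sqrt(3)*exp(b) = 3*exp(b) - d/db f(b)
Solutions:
 f(b) = C1 + sqrt(3)*exp(b) + 3*exp(b)


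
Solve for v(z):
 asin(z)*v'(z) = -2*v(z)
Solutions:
 v(z) = C1*exp(-2*Integral(1/asin(z), z))


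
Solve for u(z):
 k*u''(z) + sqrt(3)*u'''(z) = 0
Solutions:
 u(z) = C1 + C2*z + C3*exp(-sqrt(3)*k*z/3)


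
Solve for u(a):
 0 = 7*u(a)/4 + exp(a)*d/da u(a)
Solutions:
 u(a) = C1*exp(7*exp(-a)/4)


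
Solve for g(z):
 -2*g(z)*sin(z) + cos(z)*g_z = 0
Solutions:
 g(z) = C1/cos(z)^2


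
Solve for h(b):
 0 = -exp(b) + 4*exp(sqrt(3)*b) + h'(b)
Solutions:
 h(b) = C1 + exp(b) - 4*sqrt(3)*exp(sqrt(3)*b)/3


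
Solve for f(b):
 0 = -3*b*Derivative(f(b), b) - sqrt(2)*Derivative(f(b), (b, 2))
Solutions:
 f(b) = C1 + C2*erf(2^(1/4)*sqrt(3)*b/2)


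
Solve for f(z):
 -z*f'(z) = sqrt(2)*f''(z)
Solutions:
 f(z) = C1 + C2*erf(2^(1/4)*z/2)


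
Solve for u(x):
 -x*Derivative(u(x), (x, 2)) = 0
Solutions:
 u(x) = C1 + C2*x


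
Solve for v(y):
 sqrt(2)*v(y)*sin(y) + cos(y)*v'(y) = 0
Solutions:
 v(y) = C1*cos(y)^(sqrt(2))


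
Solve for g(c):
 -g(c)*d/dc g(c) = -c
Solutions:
 g(c) = -sqrt(C1 + c^2)
 g(c) = sqrt(C1 + c^2)


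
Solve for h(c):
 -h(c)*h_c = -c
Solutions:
 h(c) = -sqrt(C1 + c^2)
 h(c) = sqrt(C1 + c^2)


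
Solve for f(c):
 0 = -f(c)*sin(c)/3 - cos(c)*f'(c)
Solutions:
 f(c) = C1*cos(c)^(1/3)


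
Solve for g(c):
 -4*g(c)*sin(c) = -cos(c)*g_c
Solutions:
 g(c) = C1/cos(c)^4


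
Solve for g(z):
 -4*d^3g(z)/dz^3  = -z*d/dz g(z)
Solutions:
 g(z) = C1 + Integral(C2*airyai(2^(1/3)*z/2) + C3*airybi(2^(1/3)*z/2), z)


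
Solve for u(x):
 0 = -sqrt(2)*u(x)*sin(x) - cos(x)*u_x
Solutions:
 u(x) = C1*cos(x)^(sqrt(2))


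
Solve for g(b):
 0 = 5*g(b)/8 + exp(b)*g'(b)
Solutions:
 g(b) = C1*exp(5*exp(-b)/8)


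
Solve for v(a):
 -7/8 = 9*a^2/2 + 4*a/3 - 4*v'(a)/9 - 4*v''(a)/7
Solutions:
 v(a) = C1 + C2*exp(-7*a/9) + 27*a^3/8 - 645*a^2/56 + 49527*a/1568


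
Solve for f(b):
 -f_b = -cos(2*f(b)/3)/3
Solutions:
 -b/3 - 3*log(sin(2*f(b)/3) - 1)/4 + 3*log(sin(2*f(b)/3) + 1)/4 = C1


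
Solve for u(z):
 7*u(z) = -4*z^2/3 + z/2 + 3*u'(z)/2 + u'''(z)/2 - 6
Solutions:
 u(z) = C3*exp(2*z) - 4*z^2/21 - z/98 + (C1*sin(sqrt(6)*z) + C2*cos(sqrt(6)*z))*exp(-z) - 1179/1372


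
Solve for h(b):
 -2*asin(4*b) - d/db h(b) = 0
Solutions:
 h(b) = C1 - 2*b*asin(4*b) - sqrt(1 - 16*b^2)/2


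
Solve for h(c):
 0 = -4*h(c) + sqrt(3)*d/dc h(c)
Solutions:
 h(c) = C1*exp(4*sqrt(3)*c/3)


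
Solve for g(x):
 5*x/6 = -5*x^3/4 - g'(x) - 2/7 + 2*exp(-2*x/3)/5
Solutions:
 g(x) = C1 - 5*x^4/16 - 5*x^2/12 - 2*x/7 - 3*exp(-2*x/3)/5


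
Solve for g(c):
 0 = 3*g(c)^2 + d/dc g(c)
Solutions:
 g(c) = 1/(C1 + 3*c)


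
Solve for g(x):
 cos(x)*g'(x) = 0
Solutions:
 g(x) = C1


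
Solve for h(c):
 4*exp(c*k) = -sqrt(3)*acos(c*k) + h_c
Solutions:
 h(c) = C1 + 4*Piecewise((exp(c*k)/k, Ne(k, 0)), (c, True)) + sqrt(3)*Piecewise((c*acos(c*k) - sqrt(-c^2*k^2 + 1)/k, Ne(k, 0)), (pi*c/2, True))


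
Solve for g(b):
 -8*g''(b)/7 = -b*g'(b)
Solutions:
 g(b) = C1 + C2*erfi(sqrt(7)*b/4)


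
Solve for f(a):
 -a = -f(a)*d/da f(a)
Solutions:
 f(a) = -sqrt(C1 + a^2)
 f(a) = sqrt(C1 + a^2)


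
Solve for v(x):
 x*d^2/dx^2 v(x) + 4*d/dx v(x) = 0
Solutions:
 v(x) = C1 + C2/x^3


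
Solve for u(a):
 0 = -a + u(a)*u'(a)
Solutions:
 u(a) = -sqrt(C1 + a^2)
 u(a) = sqrt(C1 + a^2)


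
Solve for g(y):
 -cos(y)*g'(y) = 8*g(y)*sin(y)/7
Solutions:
 g(y) = C1*cos(y)^(8/7)


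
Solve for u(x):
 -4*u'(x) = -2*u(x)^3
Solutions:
 u(x) = -sqrt(-1/(C1 + x))
 u(x) = sqrt(-1/(C1 + x))


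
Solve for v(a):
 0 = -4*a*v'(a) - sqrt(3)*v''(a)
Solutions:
 v(a) = C1 + C2*erf(sqrt(2)*3^(3/4)*a/3)


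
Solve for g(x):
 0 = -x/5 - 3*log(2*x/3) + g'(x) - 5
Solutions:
 g(x) = C1 + x^2/10 + 3*x*log(x) + x*log(8/27) + 2*x


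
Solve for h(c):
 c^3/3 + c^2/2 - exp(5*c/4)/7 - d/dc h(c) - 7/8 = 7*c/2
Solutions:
 h(c) = C1 + c^4/12 + c^3/6 - 7*c^2/4 - 7*c/8 - 4*exp(5*c/4)/35


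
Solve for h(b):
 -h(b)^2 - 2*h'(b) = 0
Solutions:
 h(b) = 2/(C1 + b)


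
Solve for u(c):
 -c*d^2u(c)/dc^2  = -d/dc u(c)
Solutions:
 u(c) = C1 + C2*c^2


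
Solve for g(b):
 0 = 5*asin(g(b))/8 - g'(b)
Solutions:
 Integral(1/asin(_y), (_y, g(b))) = C1 + 5*b/8


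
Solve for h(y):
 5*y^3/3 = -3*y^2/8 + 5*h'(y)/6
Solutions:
 h(y) = C1 + y^4/2 + 3*y^3/20


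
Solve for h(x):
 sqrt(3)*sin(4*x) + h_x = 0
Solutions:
 h(x) = C1 + sqrt(3)*cos(4*x)/4


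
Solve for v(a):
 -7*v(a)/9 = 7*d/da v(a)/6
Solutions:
 v(a) = C1*exp(-2*a/3)


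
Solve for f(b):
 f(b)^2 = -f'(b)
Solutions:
 f(b) = 1/(C1 + b)


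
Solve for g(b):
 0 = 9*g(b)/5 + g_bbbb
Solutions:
 g(b) = (C1*sin(5^(3/4)*sqrt(6)*b/10) + C2*cos(5^(3/4)*sqrt(6)*b/10))*exp(-5^(3/4)*sqrt(6)*b/10) + (C3*sin(5^(3/4)*sqrt(6)*b/10) + C4*cos(5^(3/4)*sqrt(6)*b/10))*exp(5^(3/4)*sqrt(6)*b/10)


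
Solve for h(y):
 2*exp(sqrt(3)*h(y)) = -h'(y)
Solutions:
 h(y) = sqrt(3)*(2*log(1/(C1 + 2*y)) - log(3))/6


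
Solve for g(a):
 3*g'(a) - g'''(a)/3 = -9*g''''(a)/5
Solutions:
 g(a) = C1 + C2*exp(a*(10*2^(1/3)*5^(2/3)/(243*sqrt(531141) + 177097)^(1/3) + 20 + 2^(2/3)*5^(1/3)*(243*sqrt(531141) + 177097)^(1/3))/324)*sin(10^(1/3)*sqrt(3)*a*(-2^(1/3)*(243*sqrt(531141) + 177097)^(1/3) + 10*5^(1/3)/(243*sqrt(531141) + 177097)^(1/3))/324) + C3*exp(a*(10*2^(1/3)*5^(2/3)/(243*sqrt(531141) + 177097)^(1/3) + 20 + 2^(2/3)*5^(1/3)*(243*sqrt(531141) + 177097)^(1/3))/324)*cos(10^(1/3)*sqrt(3)*a*(-2^(1/3)*(243*sqrt(531141) + 177097)^(1/3) + 10*5^(1/3)/(243*sqrt(531141) + 177097)^(1/3))/324) + C4*exp(a*(-2^(2/3)*5^(1/3)*(243*sqrt(531141) + 177097)^(1/3) - 10*2^(1/3)*5^(2/3)/(243*sqrt(531141) + 177097)^(1/3) + 10)/162)


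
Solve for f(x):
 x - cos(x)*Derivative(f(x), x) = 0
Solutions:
 f(x) = C1 + Integral(x/cos(x), x)


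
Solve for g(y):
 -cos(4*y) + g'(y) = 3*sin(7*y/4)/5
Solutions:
 g(y) = C1 + sin(4*y)/4 - 12*cos(7*y/4)/35


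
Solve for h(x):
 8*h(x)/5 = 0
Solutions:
 h(x) = 0


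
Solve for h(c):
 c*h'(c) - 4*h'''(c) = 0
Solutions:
 h(c) = C1 + Integral(C2*airyai(2^(1/3)*c/2) + C3*airybi(2^(1/3)*c/2), c)


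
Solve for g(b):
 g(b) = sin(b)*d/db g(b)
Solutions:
 g(b) = C1*sqrt(cos(b) - 1)/sqrt(cos(b) + 1)


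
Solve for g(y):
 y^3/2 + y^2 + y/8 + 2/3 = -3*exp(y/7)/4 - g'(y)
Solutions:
 g(y) = C1 - y^4/8 - y^3/3 - y^2/16 - 2*y/3 - 21*exp(y/7)/4


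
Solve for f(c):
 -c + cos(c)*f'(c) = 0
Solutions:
 f(c) = C1 + Integral(c/cos(c), c)


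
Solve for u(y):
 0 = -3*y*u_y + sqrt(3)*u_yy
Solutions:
 u(y) = C1 + C2*erfi(sqrt(2)*3^(1/4)*y/2)


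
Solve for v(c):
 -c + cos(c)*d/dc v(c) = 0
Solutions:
 v(c) = C1 + Integral(c/cos(c), c)


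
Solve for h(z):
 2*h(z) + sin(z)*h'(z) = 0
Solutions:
 h(z) = C1*(cos(z) + 1)/(cos(z) - 1)


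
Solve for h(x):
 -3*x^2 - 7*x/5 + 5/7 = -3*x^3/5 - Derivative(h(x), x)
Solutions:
 h(x) = C1 - 3*x^4/20 + x^3 + 7*x^2/10 - 5*x/7


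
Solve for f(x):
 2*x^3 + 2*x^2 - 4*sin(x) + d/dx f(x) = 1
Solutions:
 f(x) = C1 - x^4/2 - 2*x^3/3 + x - 4*cos(x)


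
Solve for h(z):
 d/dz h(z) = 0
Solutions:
 h(z) = C1


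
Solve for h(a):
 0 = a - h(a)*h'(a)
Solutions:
 h(a) = -sqrt(C1 + a^2)
 h(a) = sqrt(C1 + a^2)


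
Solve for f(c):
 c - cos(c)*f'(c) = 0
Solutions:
 f(c) = C1 + Integral(c/cos(c), c)


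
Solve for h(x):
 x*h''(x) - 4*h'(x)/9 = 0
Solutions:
 h(x) = C1 + C2*x^(13/9)


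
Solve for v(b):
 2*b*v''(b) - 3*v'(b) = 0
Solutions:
 v(b) = C1 + C2*b^(5/2)


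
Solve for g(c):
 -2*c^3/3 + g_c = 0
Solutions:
 g(c) = C1 + c^4/6


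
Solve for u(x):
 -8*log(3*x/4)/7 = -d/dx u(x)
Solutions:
 u(x) = C1 + 8*x*log(x)/7 - 16*x*log(2)/7 - 8*x/7 + 8*x*log(3)/7


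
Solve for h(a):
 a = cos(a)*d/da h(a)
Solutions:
 h(a) = C1 + Integral(a/cos(a), a)


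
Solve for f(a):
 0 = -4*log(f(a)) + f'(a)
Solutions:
 li(f(a)) = C1 + 4*a


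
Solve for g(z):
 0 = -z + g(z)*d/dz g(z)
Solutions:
 g(z) = -sqrt(C1 + z^2)
 g(z) = sqrt(C1 + z^2)


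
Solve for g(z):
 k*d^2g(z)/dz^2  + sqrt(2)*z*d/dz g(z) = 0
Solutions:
 g(z) = C1 + C2*sqrt(k)*erf(2^(3/4)*z*sqrt(1/k)/2)


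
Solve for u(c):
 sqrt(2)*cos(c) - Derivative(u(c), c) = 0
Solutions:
 u(c) = C1 + sqrt(2)*sin(c)


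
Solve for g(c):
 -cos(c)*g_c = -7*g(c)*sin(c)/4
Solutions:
 g(c) = C1/cos(c)^(7/4)


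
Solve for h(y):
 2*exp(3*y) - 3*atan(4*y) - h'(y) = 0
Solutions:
 h(y) = C1 - 3*y*atan(4*y) + 2*exp(3*y)/3 + 3*log(16*y^2 + 1)/8


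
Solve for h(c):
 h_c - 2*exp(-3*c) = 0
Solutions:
 h(c) = C1 - 2*exp(-3*c)/3


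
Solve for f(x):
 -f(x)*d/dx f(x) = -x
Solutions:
 f(x) = -sqrt(C1 + x^2)
 f(x) = sqrt(C1 + x^2)


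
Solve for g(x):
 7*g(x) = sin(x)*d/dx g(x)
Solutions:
 g(x) = C1*sqrt(cos(x) - 1)*(cos(x)^3 - 3*cos(x)^2 + 3*cos(x) - 1)/(sqrt(cos(x) + 1)*(cos(x)^3 + 3*cos(x)^2 + 3*cos(x) + 1))


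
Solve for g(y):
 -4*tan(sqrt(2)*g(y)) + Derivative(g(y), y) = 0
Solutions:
 g(y) = sqrt(2)*(pi - asin(C1*exp(4*sqrt(2)*y)))/2
 g(y) = sqrt(2)*asin(C1*exp(4*sqrt(2)*y))/2


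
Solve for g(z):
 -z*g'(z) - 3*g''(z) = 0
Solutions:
 g(z) = C1 + C2*erf(sqrt(6)*z/6)


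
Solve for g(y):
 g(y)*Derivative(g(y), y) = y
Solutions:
 g(y) = -sqrt(C1 + y^2)
 g(y) = sqrt(C1 + y^2)


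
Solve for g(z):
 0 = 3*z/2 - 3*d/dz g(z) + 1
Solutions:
 g(z) = C1 + z^2/4 + z/3


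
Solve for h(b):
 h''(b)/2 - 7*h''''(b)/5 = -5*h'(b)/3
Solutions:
 h(b) = C1 + C2*exp(-210^(1/3)*b*(210^(1/3)/(sqrt(43890) + 210)^(1/3) + (sqrt(43890) + 210)^(1/3))/84)*sin(3^(1/6)*70^(1/3)*b*(-3^(2/3)*(sqrt(43890) + 210)^(1/3) + 3*70^(1/3)/(sqrt(43890) + 210)^(1/3))/84) + C3*exp(-210^(1/3)*b*(210^(1/3)/(sqrt(43890) + 210)^(1/3) + (sqrt(43890) + 210)^(1/3))/84)*cos(3^(1/6)*70^(1/3)*b*(-3^(2/3)*(sqrt(43890) + 210)^(1/3) + 3*70^(1/3)/(sqrt(43890) + 210)^(1/3))/84) + C4*exp(210^(1/3)*b*(210^(1/3)/(sqrt(43890) + 210)^(1/3) + (sqrt(43890) + 210)^(1/3))/42)


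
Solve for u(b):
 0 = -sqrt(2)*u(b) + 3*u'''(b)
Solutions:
 u(b) = C3*exp(2^(1/6)*3^(2/3)*b/3) + (C1*sin(6^(1/6)*b/2) + C2*cos(6^(1/6)*b/2))*exp(-2^(1/6)*3^(2/3)*b/6)


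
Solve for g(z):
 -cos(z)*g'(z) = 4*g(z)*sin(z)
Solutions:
 g(z) = C1*cos(z)^4


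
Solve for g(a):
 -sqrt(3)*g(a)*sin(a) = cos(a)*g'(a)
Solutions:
 g(a) = C1*cos(a)^(sqrt(3))


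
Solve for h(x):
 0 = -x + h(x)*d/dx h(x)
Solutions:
 h(x) = -sqrt(C1 + x^2)
 h(x) = sqrt(C1 + x^2)


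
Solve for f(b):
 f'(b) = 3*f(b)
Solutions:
 f(b) = C1*exp(3*b)


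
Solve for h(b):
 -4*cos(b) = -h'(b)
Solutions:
 h(b) = C1 + 4*sin(b)


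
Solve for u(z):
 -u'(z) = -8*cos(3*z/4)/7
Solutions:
 u(z) = C1 + 32*sin(3*z/4)/21


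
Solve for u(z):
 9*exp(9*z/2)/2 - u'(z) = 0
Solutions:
 u(z) = C1 + exp(9*z/2)


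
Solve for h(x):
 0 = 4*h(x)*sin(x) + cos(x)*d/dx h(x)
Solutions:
 h(x) = C1*cos(x)^4


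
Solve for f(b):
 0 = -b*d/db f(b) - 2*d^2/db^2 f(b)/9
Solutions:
 f(b) = C1 + C2*erf(3*b/2)


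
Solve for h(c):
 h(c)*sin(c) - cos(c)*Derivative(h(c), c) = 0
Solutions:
 h(c) = C1/cos(c)


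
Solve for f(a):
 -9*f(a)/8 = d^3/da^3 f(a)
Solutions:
 f(a) = C3*exp(-3^(2/3)*a/2) + (C1*sin(3*3^(1/6)*a/4) + C2*cos(3*3^(1/6)*a/4))*exp(3^(2/3)*a/4)


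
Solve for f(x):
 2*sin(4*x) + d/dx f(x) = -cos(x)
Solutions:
 f(x) = C1 - sin(x) + cos(4*x)/2


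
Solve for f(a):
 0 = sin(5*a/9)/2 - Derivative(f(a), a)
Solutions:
 f(a) = C1 - 9*cos(5*a/9)/10


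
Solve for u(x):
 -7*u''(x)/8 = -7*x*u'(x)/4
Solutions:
 u(x) = C1 + C2*erfi(x)


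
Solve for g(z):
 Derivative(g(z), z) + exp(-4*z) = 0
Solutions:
 g(z) = C1 + exp(-4*z)/4


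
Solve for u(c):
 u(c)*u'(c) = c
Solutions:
 u(c) = -sqrt(C1 + c^2)
 u(c) = sqrt(C1 + c^2)


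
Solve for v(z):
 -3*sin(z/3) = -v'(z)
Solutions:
 v(z) = C1 - 9*cos(z/3)


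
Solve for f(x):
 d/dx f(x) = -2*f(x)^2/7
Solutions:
 f(x) = 7/(C1 + 2*x)


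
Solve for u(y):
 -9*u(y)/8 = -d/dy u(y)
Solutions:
 u(y) = C1*exp(9*y/8)


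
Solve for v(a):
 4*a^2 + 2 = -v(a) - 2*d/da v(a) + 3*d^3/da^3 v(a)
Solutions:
 v(a) = C3*exp(a) - 4*a^2 + 16*a + (C1*sin(sqrt(3)*a/6) + C2*cos(sqrt(3)*a/6))*exp(-a/2) - 34


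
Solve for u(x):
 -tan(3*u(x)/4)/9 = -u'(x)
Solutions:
 u(x) = -4*asin(C1*exp(x/12))/3 + 4*pi/3
 u(x) = 4*asin(C1*exp(x/12))/3


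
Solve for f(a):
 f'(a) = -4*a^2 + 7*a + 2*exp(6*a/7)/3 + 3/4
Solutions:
 f(a) = C1 - 4*a^3/3 + 7*a^2/2 + 3*a/4 + 7*exp(6*a/7)/9


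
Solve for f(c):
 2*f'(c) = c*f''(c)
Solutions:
 f(c) = C1 + C2*c^3


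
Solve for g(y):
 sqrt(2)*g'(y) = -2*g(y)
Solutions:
 g(y) = C1*exp(-sqrt(2)*y)


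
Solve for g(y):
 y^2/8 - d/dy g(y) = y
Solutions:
 g(y) = C1 + y^3/24 - y^2/2


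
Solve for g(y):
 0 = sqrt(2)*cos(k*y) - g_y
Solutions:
 g(y) = C1 + sqrt(2)*sin(k*y)/k


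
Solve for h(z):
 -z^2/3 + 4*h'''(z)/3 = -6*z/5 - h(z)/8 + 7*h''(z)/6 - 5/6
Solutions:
 h(z) = C1*exp(z/2) + C2*exp(z*(3 - sqrt(57))/16) + C3*exp(z*(3 + sqrt(57))/16) + 8*z^2/3 - 48*z/5 + 388/9
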